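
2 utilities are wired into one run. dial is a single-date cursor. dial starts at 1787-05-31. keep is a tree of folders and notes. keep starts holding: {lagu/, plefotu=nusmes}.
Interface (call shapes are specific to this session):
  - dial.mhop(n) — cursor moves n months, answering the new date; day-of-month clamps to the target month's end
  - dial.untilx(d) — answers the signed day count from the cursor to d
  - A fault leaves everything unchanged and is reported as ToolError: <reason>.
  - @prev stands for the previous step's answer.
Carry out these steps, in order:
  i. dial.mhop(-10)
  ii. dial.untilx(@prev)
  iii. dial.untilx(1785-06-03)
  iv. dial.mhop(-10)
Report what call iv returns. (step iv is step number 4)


$ dial.mhop n→-10
= 1786-07-31
$ dial.untilx d→@prev
= 0
$ dial.untilx d→1785-06-03
= -423
$ dial.mhop n→-10
= 1785-09-30

Answer: 1785-09-30


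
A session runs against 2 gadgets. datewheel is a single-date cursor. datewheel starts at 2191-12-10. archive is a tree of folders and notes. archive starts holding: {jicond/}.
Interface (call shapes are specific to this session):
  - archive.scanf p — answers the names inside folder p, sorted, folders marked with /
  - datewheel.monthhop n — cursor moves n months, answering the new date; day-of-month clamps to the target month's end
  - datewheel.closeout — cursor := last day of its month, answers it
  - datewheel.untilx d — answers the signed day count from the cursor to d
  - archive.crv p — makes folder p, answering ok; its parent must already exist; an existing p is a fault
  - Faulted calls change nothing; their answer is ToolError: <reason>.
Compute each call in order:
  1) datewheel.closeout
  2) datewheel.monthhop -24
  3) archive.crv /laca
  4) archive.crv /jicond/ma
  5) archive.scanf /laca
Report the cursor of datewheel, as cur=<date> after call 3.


Answer: cur=2189-12-31

Derivation:
·→ closeout()
·← 2191-12-31
·→ monthhop(-24)
·← 2189-12-31
·→ crv(/laca)
·← ok
·→ crv(/jicond/ma)
·← ok
·→ scanf(/laca)
·← []


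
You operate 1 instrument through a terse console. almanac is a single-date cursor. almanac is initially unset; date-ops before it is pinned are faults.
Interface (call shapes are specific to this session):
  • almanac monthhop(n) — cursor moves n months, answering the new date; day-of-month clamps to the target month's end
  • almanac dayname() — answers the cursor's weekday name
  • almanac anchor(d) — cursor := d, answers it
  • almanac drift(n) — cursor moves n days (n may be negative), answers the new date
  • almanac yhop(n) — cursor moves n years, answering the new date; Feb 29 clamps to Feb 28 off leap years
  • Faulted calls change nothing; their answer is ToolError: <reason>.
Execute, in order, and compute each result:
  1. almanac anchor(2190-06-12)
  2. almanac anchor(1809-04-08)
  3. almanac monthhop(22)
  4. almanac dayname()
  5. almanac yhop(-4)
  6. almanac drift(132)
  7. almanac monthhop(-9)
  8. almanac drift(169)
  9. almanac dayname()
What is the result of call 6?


Answer: 1807-06-20

Derivation:
! 1. almanac anchor(d: 2190-06-12) ~> 2190-06-12
! 2. almanac anchor(d: 1809-04-08) ~> 1809-04-08
! 3. almanac monthhop(n: 22) ~> 1811-02-08
! 4. almanac dayname() ~> Friday
! 5. almanac yhop(n: -4) ~> 1807-02-08
! 6. almanac drift(n: 132) ~> 1807-06-20
! 7. almanac monthhop(n: -9) ~> 1806-09-20
! 8. almanac drift(n: 169) ~> 1807-03-08
! 9. almanac dayname() ~> Sunday


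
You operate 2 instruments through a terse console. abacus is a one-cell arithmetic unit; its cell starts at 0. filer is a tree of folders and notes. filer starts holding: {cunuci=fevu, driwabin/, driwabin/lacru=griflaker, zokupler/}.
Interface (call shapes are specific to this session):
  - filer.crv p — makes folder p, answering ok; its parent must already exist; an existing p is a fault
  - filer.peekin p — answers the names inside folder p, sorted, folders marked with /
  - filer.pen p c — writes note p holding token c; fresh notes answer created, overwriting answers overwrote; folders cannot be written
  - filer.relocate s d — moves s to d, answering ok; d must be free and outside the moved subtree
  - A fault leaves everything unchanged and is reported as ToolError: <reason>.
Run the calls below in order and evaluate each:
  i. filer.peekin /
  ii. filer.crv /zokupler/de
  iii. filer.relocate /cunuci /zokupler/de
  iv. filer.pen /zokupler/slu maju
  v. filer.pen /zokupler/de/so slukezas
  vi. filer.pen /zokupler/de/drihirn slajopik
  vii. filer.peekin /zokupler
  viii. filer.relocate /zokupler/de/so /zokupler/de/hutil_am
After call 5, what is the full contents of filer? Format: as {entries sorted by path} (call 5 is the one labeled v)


Answer: {cunuci=fevu, driwabin/, driwabin/lacru=griflaker, zokupler/, zokupler/de/, zokupler/de/so=slukezas, zokupler/slu=maju}

Derivation:
>> filer.peekin(/)
<< [cunuci, driwabin/, zokupler/]
>> filer.crv(/zokupler/de)
<< ok
>> filer.relocate(/cunuci, /zokupler/de)
<< ToolError: exists
>> filer.pen(/zokupler/slu, maju)
<< created
>> filer.pen(/zokupler/de/so, slukezas)
<< created
>> filer.pen(/zokupler/de/drihirn, slajopik)
<< created
>> filer.peekin(/zokupler)
<< [de/, slu]
>> filer.relocate(/zokupler/de/so, /zokupler/de/hutil_am)
<< ok


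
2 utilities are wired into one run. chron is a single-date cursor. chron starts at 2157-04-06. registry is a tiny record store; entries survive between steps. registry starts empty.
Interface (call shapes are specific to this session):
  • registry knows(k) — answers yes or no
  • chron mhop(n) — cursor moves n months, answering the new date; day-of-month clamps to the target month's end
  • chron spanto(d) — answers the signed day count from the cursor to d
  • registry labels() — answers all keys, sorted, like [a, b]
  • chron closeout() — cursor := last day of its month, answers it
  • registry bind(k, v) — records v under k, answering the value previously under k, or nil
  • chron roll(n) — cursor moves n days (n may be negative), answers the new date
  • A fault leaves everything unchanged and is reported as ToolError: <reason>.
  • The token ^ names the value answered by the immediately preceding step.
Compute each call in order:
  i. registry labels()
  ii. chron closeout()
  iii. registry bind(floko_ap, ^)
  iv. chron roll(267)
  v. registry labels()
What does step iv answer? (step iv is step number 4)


→ registry labels()
← []
→ chron closeout()
← 2157-04-30
→ registry bind(floko_ap, ^)
← nil
→ chron roll(267)
← 2158-01-22
→ registry labels()
← [floko_ap]

Answer: 2158-01-22


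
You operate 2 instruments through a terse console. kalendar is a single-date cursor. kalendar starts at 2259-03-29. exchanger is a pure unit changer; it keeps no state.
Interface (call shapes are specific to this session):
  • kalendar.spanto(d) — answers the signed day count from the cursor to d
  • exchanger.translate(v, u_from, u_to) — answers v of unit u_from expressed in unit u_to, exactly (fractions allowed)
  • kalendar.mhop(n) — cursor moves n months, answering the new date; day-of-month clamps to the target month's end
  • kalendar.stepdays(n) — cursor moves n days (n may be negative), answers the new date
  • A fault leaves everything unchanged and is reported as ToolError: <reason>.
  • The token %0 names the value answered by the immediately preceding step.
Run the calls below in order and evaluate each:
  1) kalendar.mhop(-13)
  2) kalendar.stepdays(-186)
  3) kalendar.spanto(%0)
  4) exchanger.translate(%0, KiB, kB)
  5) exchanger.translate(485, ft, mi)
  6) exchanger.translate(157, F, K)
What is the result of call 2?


Step: kalendar.mhop[n=-13]
Result: 2258-02-28
Step: kalendar.stepdays[n=-186]
Result: 2257-08-26
Step: kalendar.spanto[d=%0]
Result: 0
Step: exchanger.translate[v=%0; u_from=KiB; u_to=kB]
Result: 0
Step: exchanger.translate[v=485; u_from=ft; u_to=mi]
Result: 97/1056
Step: exchanger.translate[v=157; u_from=F; u_to=K]
Result: 61667/180

Answer: 2257-08-26


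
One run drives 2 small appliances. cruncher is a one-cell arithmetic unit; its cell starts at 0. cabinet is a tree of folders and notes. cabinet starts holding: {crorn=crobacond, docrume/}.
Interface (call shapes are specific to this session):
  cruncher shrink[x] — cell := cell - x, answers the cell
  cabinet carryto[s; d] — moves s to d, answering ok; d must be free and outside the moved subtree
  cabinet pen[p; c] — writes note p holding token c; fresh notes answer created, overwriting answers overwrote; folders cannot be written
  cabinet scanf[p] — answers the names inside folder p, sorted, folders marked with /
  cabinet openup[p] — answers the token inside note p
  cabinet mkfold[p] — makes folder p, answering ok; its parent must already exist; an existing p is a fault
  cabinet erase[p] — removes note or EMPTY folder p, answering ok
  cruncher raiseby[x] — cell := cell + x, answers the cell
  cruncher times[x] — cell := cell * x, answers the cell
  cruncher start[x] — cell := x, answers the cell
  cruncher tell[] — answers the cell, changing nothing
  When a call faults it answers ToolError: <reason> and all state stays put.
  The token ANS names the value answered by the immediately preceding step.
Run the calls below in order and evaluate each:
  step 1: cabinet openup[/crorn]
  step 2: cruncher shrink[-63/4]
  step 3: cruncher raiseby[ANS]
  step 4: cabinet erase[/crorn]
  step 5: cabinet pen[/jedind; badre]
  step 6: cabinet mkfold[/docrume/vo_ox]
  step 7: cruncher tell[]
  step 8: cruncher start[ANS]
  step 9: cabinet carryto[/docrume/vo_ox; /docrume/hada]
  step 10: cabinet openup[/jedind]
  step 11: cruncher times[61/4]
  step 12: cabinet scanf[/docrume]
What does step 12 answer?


# cabinet openup(/crorn) ~> crobacond
# cruncher shrink(-63/4) ~> 63/4
# cruncher raiseby(ANS) ~> 63/2
# cabinet erase(/crorn) ~> ok
# cabinet pen(/jedind, badre) ~> created
# cabinet mkfold(/docrume/vo_ox) ~> ok
# cruncher tell() ~> 63/2
# cruncher start(ANS) ~> 63/2
# cabinet carryto(/docrume/vo_ox, /docrume/hada) ~> ok
# cabinet openup(/jedind) ~> badre
# cruncher times(61/4) ~> 3843/8
# cabinet scanf(/docrume) ~> [hada/]

Answer: [hada/]


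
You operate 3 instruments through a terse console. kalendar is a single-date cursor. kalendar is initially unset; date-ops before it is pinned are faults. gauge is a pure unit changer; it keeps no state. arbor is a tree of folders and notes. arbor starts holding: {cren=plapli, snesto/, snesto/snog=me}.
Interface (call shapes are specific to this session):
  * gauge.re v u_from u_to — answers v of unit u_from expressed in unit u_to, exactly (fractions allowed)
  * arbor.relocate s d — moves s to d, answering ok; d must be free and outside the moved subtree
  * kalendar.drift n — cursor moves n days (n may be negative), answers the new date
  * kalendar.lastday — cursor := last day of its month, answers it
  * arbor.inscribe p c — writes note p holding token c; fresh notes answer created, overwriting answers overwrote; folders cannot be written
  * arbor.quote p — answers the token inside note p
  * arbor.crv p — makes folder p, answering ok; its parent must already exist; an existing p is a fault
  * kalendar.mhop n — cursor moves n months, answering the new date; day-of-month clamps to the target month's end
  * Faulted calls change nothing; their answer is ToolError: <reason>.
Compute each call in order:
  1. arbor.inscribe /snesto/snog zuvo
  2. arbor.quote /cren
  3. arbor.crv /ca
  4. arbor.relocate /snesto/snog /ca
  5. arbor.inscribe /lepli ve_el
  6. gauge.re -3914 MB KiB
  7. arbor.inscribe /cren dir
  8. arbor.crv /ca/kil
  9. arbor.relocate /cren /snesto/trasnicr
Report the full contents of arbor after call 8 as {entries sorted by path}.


Answer: {ca/, ca/kil/, cren=dir, lepli=ve_el, snesto/, snesto/snog=zuvo}

Derivation:
CALL arbor.inscribe[/snesto/snog; zuvo]
RET  overwrote
CALL arbor.quote[/cren]
RET  plapli
CALL arbor.crv[/ca]
RET  ok
CALL arbor.relocate[/snesto/snog; /ca]
RET  ToolError: exists
CALL arbor.inscribe[/lepli; ve_el]
RET  created
CALL gauge.re[-3914; MB; KiB]
RET  -30578125/8
CALL arbor.inscribe[/cren; dir]
RET  overwrote
CALL arbor.crv[/ca/kil]
RET  ok
CALL arbor.relocate[/cren; /snesto/trasnicr]
RET  ok


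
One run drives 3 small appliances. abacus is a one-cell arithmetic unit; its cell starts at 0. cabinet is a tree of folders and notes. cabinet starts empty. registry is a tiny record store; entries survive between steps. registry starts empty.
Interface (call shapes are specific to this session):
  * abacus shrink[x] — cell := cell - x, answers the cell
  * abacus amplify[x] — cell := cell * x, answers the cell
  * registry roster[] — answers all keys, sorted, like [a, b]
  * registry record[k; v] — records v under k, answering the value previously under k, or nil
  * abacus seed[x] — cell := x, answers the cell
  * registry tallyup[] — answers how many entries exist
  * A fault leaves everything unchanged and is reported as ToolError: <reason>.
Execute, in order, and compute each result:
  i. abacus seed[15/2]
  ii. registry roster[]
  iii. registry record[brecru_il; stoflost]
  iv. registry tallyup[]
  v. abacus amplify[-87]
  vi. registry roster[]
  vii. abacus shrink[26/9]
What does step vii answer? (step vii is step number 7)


Answer: -11797/18

Derivation:
;; abacus seed(x=15/2) : 15/2
;; registry roster() : []
;; registry record(k=brecru_il, v=stoflost) : nil
;; registry tallyup() : 1
;; abacus amplify(x=-87) : -1305/2
;; registry roster() : [brecru_il]
;; abacus shrink(x=26/9) : -11797/18


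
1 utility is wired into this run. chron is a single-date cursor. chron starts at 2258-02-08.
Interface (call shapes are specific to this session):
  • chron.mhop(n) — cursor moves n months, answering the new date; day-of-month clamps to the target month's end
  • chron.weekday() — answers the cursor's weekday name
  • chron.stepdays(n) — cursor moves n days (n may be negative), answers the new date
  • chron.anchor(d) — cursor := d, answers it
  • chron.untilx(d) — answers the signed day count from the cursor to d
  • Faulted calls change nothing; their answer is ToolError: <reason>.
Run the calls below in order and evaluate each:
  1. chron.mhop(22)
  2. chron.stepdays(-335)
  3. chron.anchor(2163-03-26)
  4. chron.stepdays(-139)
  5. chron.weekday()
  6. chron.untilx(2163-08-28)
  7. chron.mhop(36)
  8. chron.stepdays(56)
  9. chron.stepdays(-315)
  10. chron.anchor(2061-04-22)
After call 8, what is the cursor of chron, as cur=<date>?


Answer: cur=2166-01-02

Derivation:
>>> mhop n=22
  2259-12-08
>>> stepdays n=-335
  2259-01-07
>>> anchor d=2163-03-26
  2163-03-26
>>> stepdays n=-139
  2162-11-07
>>> weekday
  Sunday
>>> untilx d=2163-08-28
  294
>>> mhop n=36
  2165-11-07
>>> stepdays n=56
  2166-01-02
>>> stepdays n=-315
  2165-02-21
>>> anchor d=2061-04-22
  2061-04-22


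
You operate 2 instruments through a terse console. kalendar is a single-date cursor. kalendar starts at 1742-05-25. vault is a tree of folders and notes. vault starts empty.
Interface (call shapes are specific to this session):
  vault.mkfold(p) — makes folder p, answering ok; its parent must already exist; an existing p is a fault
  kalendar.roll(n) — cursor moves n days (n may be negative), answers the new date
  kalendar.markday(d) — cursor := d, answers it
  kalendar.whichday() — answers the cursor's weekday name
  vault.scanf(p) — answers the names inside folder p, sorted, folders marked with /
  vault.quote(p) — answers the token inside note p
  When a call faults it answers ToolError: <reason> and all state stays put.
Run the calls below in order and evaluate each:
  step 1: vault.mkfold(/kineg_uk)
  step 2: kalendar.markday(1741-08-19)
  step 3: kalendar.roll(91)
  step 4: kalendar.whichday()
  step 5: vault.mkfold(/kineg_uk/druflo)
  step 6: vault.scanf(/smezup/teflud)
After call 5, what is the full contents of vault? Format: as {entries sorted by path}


Answer: {kineg_uk/, kineg_uk/druflo/}

Derivation:
> vault.mkfold /kineg_uk
:: ok
> kalendar.markday 1741-08-19
:: 1741-08-19
> kalendar.roll 91
:: 1741-11-18
> kalendar.whichday
:: Saturday
> vault.mkfold /kineg_uk/druflo
:: ok
> vault.scanf /smezup/teflud
:: ToolError: not found


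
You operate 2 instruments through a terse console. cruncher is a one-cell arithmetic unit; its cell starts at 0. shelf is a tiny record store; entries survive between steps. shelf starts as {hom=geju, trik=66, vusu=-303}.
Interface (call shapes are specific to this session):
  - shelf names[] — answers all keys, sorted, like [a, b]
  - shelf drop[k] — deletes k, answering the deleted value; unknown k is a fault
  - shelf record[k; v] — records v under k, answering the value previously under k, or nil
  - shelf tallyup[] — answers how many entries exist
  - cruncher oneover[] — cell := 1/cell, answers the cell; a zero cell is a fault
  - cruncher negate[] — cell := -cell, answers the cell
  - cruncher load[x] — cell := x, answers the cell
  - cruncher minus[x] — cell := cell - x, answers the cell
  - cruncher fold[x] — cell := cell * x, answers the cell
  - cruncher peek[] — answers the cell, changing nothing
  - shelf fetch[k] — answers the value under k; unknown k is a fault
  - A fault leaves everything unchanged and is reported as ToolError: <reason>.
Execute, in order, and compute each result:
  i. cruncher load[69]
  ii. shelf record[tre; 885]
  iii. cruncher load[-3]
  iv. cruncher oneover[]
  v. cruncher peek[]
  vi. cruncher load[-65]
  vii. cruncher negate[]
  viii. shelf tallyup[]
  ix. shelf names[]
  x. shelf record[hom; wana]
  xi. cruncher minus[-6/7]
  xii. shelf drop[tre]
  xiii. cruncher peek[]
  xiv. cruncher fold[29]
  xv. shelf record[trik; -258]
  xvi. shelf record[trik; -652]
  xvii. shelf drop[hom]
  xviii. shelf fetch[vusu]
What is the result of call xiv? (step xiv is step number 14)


Answer: 13369/7

Derivation:
I invoke cruncher load on x→69: 69.
Calling shelf record on k→tre, v→885, which returns nil.
Next I call cruncher load on x→-3, giving -3.
I invoke cruncher oneover, which returns -1/3.
Invoking cruncher peek(), yielding -1/3.
I try cruncher load on x→-65, and see -65.
Calling cruncher negate, and observe 65.
I call shelf tallyup, yielding 4.
I use shelf names(), — result: [hom, tre, trik, vusu].
Invoking shelf record on k→hom, v→wana, → geju.
Next I call cruncher minus on x→-6/7: 461/7.
Next I call shelf drop on k→tre, and observe 885.
I use cruncher peek, and observe 461/7.
I call cruncher fold on x→29: 13369/7.
I use shelf record on k→trik, v→-258, and observe 66.
Calling shelf record on k→trik, v→-652, and get -258.
I call shelf drop on k→hom, → wana.
Invoking shelf fetch on k→vusu, — result: -303.


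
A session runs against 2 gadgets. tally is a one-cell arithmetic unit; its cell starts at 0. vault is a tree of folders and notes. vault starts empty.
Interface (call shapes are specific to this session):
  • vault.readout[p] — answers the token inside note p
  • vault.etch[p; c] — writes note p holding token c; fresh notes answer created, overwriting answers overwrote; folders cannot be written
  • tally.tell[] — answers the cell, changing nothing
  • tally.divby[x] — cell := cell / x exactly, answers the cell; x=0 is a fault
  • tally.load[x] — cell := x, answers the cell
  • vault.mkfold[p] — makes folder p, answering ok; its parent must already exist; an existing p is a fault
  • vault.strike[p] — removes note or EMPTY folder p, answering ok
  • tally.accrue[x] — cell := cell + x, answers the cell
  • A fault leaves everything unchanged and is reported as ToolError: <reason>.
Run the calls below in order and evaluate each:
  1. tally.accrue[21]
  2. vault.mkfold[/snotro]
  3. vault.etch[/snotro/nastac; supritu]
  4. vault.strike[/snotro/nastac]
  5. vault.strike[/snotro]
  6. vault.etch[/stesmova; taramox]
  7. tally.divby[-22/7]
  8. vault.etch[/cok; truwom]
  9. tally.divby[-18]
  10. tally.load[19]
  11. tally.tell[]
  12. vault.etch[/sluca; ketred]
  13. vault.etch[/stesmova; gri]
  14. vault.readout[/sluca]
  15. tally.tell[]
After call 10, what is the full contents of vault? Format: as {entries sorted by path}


Answer: {cok=truwom, stesmova=taramox}

Derivation:
! accrue(x: 21) => 21
! mkfold(p: /snotro) => ok
! etch(p: /snotro/nastac, c: supritu) => created
! strike(p: /snotro/nastac) => ok
! strike(p: /snotro) => ok
! etch(p: /stesmova, c: taramox) => created
! divby(x: -22/7) => -147/22
! etch(p: /cok, c: truwom) => created
! divby(x: -18) => 49/132
! load(x: 19) => 19
! tell() => 19
! etch(p: /sluca, c: ketred) => created
! etch(p: /stesmova, c: gri) => overwrote
! readout(p: /sluca) => ketred
! tell() => 19


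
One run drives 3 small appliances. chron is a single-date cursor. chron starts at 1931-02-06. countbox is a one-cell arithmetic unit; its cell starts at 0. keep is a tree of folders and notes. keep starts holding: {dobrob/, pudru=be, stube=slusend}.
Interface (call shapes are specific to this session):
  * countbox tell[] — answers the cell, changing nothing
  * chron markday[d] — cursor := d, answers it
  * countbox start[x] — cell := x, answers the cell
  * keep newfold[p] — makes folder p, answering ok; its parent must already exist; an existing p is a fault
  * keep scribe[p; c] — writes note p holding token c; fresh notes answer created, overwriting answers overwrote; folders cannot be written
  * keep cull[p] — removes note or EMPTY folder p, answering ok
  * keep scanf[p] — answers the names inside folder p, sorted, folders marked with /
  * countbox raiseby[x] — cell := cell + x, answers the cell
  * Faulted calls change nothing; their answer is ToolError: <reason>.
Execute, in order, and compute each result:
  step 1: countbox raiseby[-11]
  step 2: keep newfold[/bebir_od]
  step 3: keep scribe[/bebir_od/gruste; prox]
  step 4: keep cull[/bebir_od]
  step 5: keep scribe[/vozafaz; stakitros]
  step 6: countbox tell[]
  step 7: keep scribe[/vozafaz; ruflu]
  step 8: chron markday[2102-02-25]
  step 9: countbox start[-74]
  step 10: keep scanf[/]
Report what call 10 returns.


CALL countbox raiseby[x='-11']
RET  -11
CALL keep newfold[p='/bebir_od']
RET  ok
CALL keep scribe[p='/bebir_od/gruste'; c='prox']
RET  created
CALL keep cull[p='/bebir_od']
RET  ToolError: not empty
CALL keep scribe[p='/vozafaz'; c='stakitros']
RET  created
CALL countbox tell[]
RET  -11
CALL keep scribe[p='/vozafaz'; c='ruflu']
RET  overwrote
CALL chron markday[d='2102-02-25']
RET  2102-02-25
CALL countbox start[x='-74']
RET  -74
CALL keep scanf[p='/']
RET  [bebir_od/, dobrob/, pudru, stube, vozafaz]

Answer: [bebir_od/, dobrob/, pudru, stube, vozafaz]


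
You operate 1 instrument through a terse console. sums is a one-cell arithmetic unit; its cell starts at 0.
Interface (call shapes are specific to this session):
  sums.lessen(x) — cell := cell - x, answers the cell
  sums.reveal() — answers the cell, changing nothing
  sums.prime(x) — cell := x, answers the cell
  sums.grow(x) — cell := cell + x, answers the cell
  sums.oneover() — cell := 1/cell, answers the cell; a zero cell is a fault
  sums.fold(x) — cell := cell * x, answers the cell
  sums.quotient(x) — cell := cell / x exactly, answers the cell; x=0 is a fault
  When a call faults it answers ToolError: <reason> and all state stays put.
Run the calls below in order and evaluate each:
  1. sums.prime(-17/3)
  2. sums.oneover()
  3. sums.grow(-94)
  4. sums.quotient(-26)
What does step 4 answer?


Answer: 1601/442

Derivation:
% sums.prime x='-17/3'
  -17/3
% sums.oneover
  -3/17
% sums.grow x='-94'
  -1601/17
% sums.quotient x='-26'
  1601/442


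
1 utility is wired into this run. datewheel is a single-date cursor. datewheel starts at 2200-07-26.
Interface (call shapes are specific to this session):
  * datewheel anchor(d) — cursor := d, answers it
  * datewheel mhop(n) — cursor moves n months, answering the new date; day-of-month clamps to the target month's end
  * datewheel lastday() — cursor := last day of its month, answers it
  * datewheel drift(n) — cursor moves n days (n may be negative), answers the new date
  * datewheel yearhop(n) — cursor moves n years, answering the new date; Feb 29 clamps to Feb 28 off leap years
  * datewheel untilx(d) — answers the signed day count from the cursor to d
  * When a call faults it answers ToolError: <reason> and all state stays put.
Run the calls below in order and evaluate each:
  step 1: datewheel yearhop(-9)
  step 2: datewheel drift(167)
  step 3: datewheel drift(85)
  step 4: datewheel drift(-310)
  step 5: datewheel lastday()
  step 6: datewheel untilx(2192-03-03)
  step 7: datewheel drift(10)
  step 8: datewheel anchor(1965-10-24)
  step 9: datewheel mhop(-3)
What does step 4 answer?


Answer: 2191-05-29

Derivation:
Invoking datewheel yearhop with n→-9, which returns 2191-07-26.
I use datewheel drift with n→167, → 2192-01-09.
Now I run datewheel drift with n→85, giving 2192-04-03.
Now I run datewheel drift with n→-310, yielding 2191-05-29.
Using datewheel lastday(), yielding 2191-05-31.
Next I call datewheel untilx with d→2192-03-03, and get 277.
I use datewheel drift with n→10, giving 2191-06-10.
I use datewheel anchor with d→1965-10-24, yielding 1965-10-24.
Calling datewheel mhop with n→-3, and get 1965-07-24.


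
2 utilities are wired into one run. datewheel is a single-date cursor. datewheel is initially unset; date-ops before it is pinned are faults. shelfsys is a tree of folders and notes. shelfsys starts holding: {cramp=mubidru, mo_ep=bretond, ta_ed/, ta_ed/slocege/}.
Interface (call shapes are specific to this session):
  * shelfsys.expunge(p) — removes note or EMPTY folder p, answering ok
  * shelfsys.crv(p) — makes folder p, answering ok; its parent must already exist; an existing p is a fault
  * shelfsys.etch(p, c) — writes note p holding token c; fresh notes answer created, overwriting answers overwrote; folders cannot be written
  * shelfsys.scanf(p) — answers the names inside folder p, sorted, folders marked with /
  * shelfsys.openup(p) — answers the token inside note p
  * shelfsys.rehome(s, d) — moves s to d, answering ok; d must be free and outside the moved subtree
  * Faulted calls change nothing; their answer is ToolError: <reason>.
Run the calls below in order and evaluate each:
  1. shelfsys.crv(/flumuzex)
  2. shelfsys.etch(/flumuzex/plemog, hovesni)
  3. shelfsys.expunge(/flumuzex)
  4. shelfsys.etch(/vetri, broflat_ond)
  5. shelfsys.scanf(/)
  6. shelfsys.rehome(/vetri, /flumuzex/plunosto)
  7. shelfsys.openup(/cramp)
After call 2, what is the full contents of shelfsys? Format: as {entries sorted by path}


% 1. crv(p: /flumuzex) == ok
% 2. etch(p: /flumuzex/plemog, c: hovesni) == created
% 3. expunge(p: /flumuzex) == ToolError: not empty
% 4. etch(p: /vetri, c: broflat_ond) == created
% 5. scanf(p: /) == [cramp, flumuzex/, mo_ep, ta_ed/, vetri]
% 6. rehome(s: /vetri, d: /flumuzex/plunosto) == ok
% 7. openup(p: /cramp) == mubidru

Answer: {cramp=mubidru, flumuzex/, flumuzex/plemog=hovesni, mo_ep=bretond, ta_ed/, ta_ed/slocege/}


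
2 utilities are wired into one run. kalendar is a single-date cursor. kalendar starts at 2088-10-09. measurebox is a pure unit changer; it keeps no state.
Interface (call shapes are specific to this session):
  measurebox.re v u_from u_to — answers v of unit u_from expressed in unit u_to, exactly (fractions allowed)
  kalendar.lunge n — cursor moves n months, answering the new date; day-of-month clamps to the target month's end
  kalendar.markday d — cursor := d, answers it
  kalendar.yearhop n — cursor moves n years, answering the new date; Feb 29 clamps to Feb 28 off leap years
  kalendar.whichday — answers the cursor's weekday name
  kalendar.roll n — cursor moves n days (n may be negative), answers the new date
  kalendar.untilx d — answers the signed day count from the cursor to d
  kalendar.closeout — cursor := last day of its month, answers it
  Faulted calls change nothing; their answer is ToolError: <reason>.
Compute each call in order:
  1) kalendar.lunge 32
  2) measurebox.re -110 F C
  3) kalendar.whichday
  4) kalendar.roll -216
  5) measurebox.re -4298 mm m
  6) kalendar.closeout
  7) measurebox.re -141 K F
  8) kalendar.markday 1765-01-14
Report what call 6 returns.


~$ lunge n='32'
= 2091-06-09
~$ re v='-110' u_from='F' u_to='C'
= -710/9
~$ whichday
= Saturday
~$ roll n='-216'
= 2090-11-05
~$ re v='-4298' u_from='mm' u_to='m'
= -2149/500
~$ closeout
= 2090-11-30
~$ re v='-141' u_from='K' u_to='F'
= -71347/100
~$ markday d='1765-01-14'
= 1765-01-14

Answer: 2090-11-30


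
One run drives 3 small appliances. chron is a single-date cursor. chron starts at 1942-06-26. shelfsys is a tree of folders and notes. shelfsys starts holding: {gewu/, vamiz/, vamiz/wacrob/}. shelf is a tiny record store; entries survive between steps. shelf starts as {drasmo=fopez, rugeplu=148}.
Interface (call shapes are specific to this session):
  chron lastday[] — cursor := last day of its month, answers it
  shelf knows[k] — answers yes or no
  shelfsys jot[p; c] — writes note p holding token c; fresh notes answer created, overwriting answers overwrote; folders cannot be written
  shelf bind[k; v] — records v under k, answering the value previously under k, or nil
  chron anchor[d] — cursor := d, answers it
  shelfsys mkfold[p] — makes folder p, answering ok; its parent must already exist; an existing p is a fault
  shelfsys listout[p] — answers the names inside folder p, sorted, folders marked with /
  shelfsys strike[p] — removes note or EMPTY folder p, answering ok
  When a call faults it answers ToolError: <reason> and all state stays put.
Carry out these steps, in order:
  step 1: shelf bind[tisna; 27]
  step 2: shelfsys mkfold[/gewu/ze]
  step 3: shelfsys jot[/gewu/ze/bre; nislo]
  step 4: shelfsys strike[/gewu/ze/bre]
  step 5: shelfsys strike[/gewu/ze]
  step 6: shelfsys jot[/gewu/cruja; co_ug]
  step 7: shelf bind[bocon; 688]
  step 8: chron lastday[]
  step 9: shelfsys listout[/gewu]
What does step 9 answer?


·→ shelf bind(tisna, 27)
·← nil
·→ shelfsys mkfold(/gewu/ze)
·← ok
·→ shelfsys jot(/gewu/ze/bre, nislo)
·← created
·→ shelfsys strike(/gewu/ze/bre)
·← ok
·→ shelfsys strike(/gewu/ze)
·← ok
·→ shelfsys jot(/gewu/cruja, co_ug)
·← created
·→ shelf bind(bocon, 688)
·← nil
·→ chron lastday()
·← 1942-06-30
·→ shelfsys listout(/gewu)
·← [cruja]

Answer: [cruja]


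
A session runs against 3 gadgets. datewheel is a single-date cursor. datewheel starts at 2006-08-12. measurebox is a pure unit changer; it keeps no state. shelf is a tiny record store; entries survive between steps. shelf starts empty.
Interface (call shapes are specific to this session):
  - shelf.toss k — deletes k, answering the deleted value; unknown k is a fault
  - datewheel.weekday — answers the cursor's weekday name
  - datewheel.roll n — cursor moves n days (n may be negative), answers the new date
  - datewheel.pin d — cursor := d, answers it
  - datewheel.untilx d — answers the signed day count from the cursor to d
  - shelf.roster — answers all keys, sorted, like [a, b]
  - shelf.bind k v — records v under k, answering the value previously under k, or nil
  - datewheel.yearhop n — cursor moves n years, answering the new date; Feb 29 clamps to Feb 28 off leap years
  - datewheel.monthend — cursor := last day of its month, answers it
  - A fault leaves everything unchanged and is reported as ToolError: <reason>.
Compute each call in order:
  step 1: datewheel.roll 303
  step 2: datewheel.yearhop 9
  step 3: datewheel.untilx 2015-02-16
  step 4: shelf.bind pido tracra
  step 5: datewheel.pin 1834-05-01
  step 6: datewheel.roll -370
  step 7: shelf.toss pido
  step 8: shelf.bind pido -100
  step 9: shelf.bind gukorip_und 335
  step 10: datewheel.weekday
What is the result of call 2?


Answer: 2016-06-11

Derivation:
I use datewheel.roll using n='303', giving 2007-06-11.
Now I run datewheel.yearhop using n='9', yielding 2016-06-11.
Then datewheel.untilx using d='2015-02-16', → -481.
I invoke shelf.bind using k='pido', v='tracra': nil.
Then datewheel.pin using d='1834-05-01', → 1834-05-01.
I use datewheel.roll using n='-370', which returns 1833-04-26.
I call shelf.toss using k='pido', which returns tracra.
I call shelf.bind using k='pido', v='-100', → nil.
Then shelf.bind using k='gukorip_und', v='335': nil.
I call datewheel.weekday, → Friday.


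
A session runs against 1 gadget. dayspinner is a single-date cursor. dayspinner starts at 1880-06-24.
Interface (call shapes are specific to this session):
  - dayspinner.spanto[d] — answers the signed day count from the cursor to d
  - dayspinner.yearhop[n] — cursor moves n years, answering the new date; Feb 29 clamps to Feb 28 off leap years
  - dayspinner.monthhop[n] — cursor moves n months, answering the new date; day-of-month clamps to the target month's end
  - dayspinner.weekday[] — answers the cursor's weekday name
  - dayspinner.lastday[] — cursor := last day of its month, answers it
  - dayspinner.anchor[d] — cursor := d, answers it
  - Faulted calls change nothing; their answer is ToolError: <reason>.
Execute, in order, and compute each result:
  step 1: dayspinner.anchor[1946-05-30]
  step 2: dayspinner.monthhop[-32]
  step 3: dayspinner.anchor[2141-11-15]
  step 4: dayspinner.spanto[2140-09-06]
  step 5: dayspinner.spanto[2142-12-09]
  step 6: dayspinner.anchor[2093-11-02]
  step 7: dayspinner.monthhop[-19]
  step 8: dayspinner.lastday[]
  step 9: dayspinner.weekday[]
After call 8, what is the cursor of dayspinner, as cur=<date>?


Answer: cur=2092-04-30

Derivation:
# 1. dayspinner.anchor(d='1946-05-30') == 1946-05-30
# 2. dayspinner.monthhop(n='-32') == 1943-09-30
# 3. dayspinner.anchor(d='2141-11-15') == 2141-11-15
# 4. dayspinner.spanto(d='2140-09-06') == -435
# 5. dayspinner.spanto(d='2142-12-09') == 389
# 6. dayspinner.anchor(d='2093-11-02') == 2093-11-02
# 7. dayspinner.monthhop(n='-19') == 2092-04-02
# 8. dayspinner.lastday() == 2092-04-30
# 9. dayspinner.weekday() == Wednesday


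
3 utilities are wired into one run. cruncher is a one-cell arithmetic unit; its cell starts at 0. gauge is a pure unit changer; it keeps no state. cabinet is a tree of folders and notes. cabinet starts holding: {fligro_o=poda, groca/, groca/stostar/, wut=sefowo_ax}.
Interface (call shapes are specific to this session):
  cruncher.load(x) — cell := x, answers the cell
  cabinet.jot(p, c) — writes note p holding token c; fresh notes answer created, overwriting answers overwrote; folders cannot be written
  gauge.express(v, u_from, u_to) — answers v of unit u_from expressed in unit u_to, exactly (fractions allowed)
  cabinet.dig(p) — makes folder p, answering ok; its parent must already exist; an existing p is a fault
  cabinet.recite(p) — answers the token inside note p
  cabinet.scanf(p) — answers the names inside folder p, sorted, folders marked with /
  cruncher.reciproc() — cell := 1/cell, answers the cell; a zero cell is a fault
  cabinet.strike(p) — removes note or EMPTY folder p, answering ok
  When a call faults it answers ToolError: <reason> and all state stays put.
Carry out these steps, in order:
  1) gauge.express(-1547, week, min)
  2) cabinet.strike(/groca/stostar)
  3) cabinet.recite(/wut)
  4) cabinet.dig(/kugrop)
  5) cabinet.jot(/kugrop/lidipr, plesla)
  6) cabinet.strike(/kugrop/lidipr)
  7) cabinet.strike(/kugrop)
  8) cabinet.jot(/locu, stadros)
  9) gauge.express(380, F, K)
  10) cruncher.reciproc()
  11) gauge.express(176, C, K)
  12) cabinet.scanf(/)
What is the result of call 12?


Answer: [fligro_o, groca/, locu, wut]

Derivation:
;; 1. gauge.express(v→-1547, u_from→week, u_to→min) ~> -15593760
;; 2. cabinet.strike(p→/groca/stostar) ~> ok
;; 3. cabinet.recite(p→/wut) ~> sefowo_ax
;; 4. cabinet.dig(p→/kugrop) ~> ok
;; 5. cabinet.jot(p→/kugrop/lidipr, c→plesla) ~> created
;; 6. cabinet.strike(p→/kugrop/lidipr) ~> ok
;; 7. cabinet.strike(p→/kugrop) ~> ok
;; 8. cabinet.jot(p→/locu, c→stadros) ~> created
;; 9. gauge.express(v→380, u_from→F, u_to→K) ~> 27989/60
;; 10. cruncher.reciproc() ~> ToolError: reciprocal of zero
;; 11. gauge.express(v→176, u_from→C, u_to→K) ~> 8983/20
;; 12. cabinet.scanf(p→/) ~> [fligro_o, groca/, locu, wut]


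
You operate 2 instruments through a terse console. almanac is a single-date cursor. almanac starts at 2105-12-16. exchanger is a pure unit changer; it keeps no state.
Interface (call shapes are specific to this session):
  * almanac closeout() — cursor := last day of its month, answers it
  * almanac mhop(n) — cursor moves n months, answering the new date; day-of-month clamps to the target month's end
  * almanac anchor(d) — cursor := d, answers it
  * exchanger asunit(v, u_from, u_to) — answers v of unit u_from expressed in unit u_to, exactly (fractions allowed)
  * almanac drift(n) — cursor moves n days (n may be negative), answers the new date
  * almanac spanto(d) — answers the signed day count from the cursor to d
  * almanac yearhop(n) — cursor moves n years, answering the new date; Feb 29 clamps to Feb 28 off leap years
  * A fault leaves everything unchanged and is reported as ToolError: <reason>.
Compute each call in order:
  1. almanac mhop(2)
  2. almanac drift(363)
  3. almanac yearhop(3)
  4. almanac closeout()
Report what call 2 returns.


Answer: 2107-02-14

Derivation:
% almanac mhop 2
  2106-02-16
% almanac drift 363
  2107-02-14
% almanac yearhop 3
  2110-02-14
% almanac closeout
  2110-02-28


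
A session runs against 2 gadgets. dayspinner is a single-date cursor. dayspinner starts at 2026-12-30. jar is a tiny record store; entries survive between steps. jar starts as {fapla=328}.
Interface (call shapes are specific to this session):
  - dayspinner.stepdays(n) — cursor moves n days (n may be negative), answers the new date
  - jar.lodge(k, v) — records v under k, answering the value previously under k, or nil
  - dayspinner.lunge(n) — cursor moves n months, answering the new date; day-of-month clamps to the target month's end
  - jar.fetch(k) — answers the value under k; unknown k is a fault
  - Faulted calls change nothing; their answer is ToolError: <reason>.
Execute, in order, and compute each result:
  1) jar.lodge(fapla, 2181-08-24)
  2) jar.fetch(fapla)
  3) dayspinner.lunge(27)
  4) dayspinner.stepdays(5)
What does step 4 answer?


Answer: 2029-04-04

Derivation:
I invoke jar.lodge on fapla, 2181-08-24, → 328.
I run jar.fetch on fapla, and get 2181-08-24.
Using dayspinner.lunge on 27, and get 2029-03-30.
Using dayspinner.stepdays on 5, → 2029-04-04.


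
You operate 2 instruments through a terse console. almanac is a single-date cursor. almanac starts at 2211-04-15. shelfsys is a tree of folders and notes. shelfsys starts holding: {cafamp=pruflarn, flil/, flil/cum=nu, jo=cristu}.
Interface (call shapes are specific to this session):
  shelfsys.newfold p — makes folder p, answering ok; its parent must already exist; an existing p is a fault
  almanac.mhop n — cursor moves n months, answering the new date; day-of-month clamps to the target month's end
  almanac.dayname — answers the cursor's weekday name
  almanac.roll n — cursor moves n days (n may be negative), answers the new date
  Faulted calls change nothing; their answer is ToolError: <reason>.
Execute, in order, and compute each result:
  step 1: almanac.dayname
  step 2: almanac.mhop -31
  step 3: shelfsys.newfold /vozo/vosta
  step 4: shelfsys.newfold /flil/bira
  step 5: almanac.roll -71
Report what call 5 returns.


I invoke dayname(), which returns Monday.
Now I run mhop passing n=-31, and observe 2208-09-15.
Now I run newfold passing p=/vozo/vosta, → ToolError: no parent.
I run newfold passing p=/flil/bira: ok.
I call roll passing n=-71, yielding 2208-07-06.

Answer: 2208-07-06


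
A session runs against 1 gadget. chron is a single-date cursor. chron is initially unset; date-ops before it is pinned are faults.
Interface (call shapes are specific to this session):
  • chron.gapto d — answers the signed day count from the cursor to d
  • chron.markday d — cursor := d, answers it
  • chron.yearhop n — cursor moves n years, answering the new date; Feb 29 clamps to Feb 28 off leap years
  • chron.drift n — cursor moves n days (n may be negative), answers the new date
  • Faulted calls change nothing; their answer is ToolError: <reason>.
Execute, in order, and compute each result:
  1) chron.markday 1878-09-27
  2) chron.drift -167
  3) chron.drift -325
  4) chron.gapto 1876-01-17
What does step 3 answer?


Answer: 1877-05-23

Derivation:
CALL markday[d→1878-09-27]
RET  1878-09-27
CALL drift[n→-167]
RET  1878-04-13
CALL drift[n→-325]
RET  1877-05-23
CALL gapto[d→1876-01-17]
RET  -492
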